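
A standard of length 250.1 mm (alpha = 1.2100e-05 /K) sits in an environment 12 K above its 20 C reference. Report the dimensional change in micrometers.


dL = L * alpha * dT
= 250.1 * 1.2100e-05 * 12
= 0.0363145 mm
dL_um = 0.0363145 * 1000 = 36.3145 um

36.3145


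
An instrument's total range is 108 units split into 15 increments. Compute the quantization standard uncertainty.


resolution = range / divisions
resolution = 108 / 15 = 7.2
u_res = resolution / (2*sqrt(3))
u_res = 7.2 / 3.4641016
u_res = 2.0785

2.0785


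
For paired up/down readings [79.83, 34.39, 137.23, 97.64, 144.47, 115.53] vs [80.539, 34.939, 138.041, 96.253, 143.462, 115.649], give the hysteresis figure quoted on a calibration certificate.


|79.83 - 80.539| = 0.7090
|34.39 - 34.939| = 0.5490
|137.23 - 138.041| = 0.8110
|97.64 - 96.253| = 1.3870
|144.47 - 143.462| = 1.0080
|115.53 - 115.649| = 0.1190
hysteresis = max(diffs) = 1.3870

1.3870


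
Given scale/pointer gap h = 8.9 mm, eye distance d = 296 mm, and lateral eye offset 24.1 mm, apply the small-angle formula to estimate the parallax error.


error = h * offset / d
= 8.9 * 24.1 / 296
= 0.7246

0.7246


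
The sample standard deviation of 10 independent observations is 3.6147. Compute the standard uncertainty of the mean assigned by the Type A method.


u_A = s / sqrt(n)
u_A = 3.6147 / sqrt(10)
u_A = 3.6147 / 3.1622777
u_A = 1.1431

1.1431


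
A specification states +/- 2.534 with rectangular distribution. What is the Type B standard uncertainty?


u_B = half_width / sqrt(3)
u_B = 2.534 / 1.7320508
u_B = 1.4630

1.4630


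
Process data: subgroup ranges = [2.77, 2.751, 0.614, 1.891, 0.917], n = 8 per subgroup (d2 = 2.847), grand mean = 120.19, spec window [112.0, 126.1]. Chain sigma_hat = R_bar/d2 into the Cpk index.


R_bar = (2.77 + 2.751 + 0.614 + 1.891 + 0.917) / 5 = 1.7886
sigma = R_bar / d2 = 1.7886 / 2.847 = 0.62824025
Cp = (USL - LSL)/(6*sigma) = (126.1 - 112.0)/(6*0.62824025) = 3.7406
Cpu = (126.1 - 120.19)/(3*0.62824025) = 3.1357
Cpl = (120.19 - 112.0)/(3*0.62824025) = 4.3455
Cpk = min(Cpu, Cpl) = 3.1357

3.1357


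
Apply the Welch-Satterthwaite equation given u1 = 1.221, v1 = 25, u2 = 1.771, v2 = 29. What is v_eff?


uc = sqrt(u1^2 + u2^2) = sqrt(1.221^2 + 1.771^2) = 2.1511118
v_eff = uc^4 / (u1^4/v1 + u2^4/v2)
= 2.1511118^4 / (1.221^4/25 + 1.771^4/29)
= 21.411738 / 0.42812021
v_eff = 50.0134

50.0134


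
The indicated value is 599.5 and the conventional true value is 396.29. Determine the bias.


Systematic error = measured - true
= 599.5 - 396.29
= 203.2100

203.2100


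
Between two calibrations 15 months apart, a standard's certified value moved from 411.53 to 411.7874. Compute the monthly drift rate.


rate = (v2 - v1) / months
= (411.7874 - 411.53) / 15
= 0.2574 / 15
= 0.0172

0.0172


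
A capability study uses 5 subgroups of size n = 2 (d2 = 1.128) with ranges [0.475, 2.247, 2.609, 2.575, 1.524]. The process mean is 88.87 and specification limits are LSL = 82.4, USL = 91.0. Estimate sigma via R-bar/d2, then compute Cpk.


R_bar = (0.475 + 2.247 + 2.609 + 2.575 + 1.524) / 5 = 1.886
sigma = R_bar / d2 = 1.886 / 1.128 = 1.6719858
Cp = (USL - LSL)/(6*sigma) = (91.0 - 82.4)/(6*1.6719858) = 0.8573
Cpu = (91.0 - 88.87)/(3*1.6719858) = 0.4246
Cpl = (88.87 - 82.4)/(3*1.6719858) = 1.2899
Cpk = min(Cpu, Cpl) = 0.4246

0.4246


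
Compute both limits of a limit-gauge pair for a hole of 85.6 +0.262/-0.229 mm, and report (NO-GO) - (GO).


GO = nominal - lower_tol (smallest hole = maximum material condition)
GO = 85.6 - 0.229 = 85.371
NO-GO = nominal + upper_tol (largest hole = least material condition)
NO-GO = 85.6 + 0.262 = 85.862
spread = NO-GO - GO = 85.862 - 85.371 = 0.4910

0.4910


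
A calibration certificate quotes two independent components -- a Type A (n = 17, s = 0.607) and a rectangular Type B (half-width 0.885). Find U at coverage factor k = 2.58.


u_A = s / sqrt(n) = 0.607 / sqrt(17) = 0.14721912
u_B = half_width / sqrt(3) = 0.885 / sqrt(3) = 0.51095499
uc = sqrt(u_A^2 + u_B^2) = sqrt(0.14721912^2 + 0.51095499^2) = 0.53174098
U = k * uc = 2.58 * 0.53174098
U = 1.3719

1.3719


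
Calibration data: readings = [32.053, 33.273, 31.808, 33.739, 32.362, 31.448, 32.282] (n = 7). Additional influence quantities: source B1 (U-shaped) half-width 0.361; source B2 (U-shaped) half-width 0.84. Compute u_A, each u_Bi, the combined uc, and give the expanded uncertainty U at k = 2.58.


mean = (32.053 + 33.273 + 31.808 + 33.739 + 32.362 + 31.448 + 32.282) / 7 = 32.42357143
s = sqrt(sum((x - mean)^2)/(n-1)) = 0.81073071
u_A = s / sqrt(n) = 0.81073071 / sqrt(7) = 0.30642741
u_B1 = 0.361 / sqrt(2) = 0.25526555
u_B2 = 0.84 / sqrt(2) = 0.5939697
uc = sqrt(0.30642741^2 + 0.25526555^2 + 0.5939697^2) = 0.7154427
U = k * uc = 2.58 * 0.7154427
U = 1.8458

1.8458


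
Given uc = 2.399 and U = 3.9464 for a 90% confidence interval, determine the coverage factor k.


k = U / uc
k = 3.9464 / 2.399
k = 1.645

1.645


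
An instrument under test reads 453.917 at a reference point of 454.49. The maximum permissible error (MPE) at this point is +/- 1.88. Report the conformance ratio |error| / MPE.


e = indication - reference = 453.917 - 454.49 = -0.5730
|e| = 0.5730
ratio = |e| / MPE = 0.5730 / 1.88
ratio = 0.3048

0.3048


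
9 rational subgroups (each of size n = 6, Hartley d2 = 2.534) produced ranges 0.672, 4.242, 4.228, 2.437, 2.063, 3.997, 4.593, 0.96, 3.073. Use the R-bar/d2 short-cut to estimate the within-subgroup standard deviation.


R_bar = (0.672 + 4.242 + 4.228 + 2.437 + 2.063 + 3.997 + 4.593 + 0.96 + 3.073) / 9
R_bar = 26.265 / 9 = 2.9183333
sigma_hat = R_bar / d2 = 2.9183333 / 2.534 = 1.1517

1.1517


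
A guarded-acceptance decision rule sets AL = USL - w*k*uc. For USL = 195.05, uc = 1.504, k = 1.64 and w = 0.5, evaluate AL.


U = k * uc = 1.64 * 1.504 = 2.46656
guard band g = w * U = 0.5 * 2.46656 = 1.23328
AL = USL - g = 195.05 - 1.23328
AL = 193.8167

193.8167


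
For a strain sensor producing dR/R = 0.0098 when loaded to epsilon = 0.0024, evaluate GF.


GF = (dR/R) / epsilon
= 0.0098 / 0.0024
= 4.0833

4.0833


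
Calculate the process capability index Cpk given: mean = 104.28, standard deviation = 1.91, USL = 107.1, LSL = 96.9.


Cpu = (USL - mean) / (3*sigma) = (107.1 - 104.28) / (3*1.91) = 0.4921
Cpl = (mean - LSL) / (3*sigma) = (104.28 - 96.9) / (3*1.91) = 1.2880
Cpk = min(Cpu, Cpl) = 0.4921

0.4921


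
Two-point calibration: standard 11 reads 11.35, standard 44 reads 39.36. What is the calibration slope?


slope = (y2 - y1) / (x2 - x1)
= (39.36 - 11.35) / (44 - 11)
= 28.0100 / 33
= 0.8488

0.8488


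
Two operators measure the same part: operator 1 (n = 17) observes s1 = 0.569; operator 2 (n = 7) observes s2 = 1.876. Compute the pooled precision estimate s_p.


s_p = sqrt(((n1-1)*s1^2 + (n2-1)*s2^2) / (n1+n2-2))
numerator = (17-1)*0.569^2 + (7-1)*1.876^2 = 5.180176 + 21.116256 = 26.296432
denominator = 17 + 7 - 2 = 22
s_p^2 = 26.296432 / 22 = 1.1952924
s_p = sqrt(1.1952924) = 1.0933

1.0933


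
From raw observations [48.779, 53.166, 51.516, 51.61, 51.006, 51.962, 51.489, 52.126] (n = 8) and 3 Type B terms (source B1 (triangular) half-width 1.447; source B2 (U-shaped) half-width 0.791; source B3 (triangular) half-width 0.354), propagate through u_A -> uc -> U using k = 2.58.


mean = (48.779 + 53.166 + 51.516 + 51.61 + 51.006 + 51.962 + 51.489 + 52.126) / 8 = 51.45675
s = sqrt(sum((x - mean)^2)/(n-1)) = 1.2550621
u_A = s / sqrt(n) = 1.2550621 / sqrt(8) = 0.44373146
u_B1 = 1.447 / sqrt(6) = 0.59073528
u_B2 = 0.791 / sqrt(2) = 0.55932146
u_B3 = 0.354 / sqrt(6) = 0.14451989
uc = sqrt(0.44373146^2 + 0.59073528^2 + 0.55932146^2 + 0.14451989^2) = 0.93786581
U = k * uc = 2.58 * 0.93786581
U = 2.4197

2.4197


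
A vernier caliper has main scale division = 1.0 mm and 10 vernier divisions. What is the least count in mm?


LC = MSD / n_div
= 1.0 / 10
= 0.1000

0.1000


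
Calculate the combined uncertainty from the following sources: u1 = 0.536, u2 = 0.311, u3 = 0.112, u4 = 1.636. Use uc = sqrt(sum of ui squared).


uc = sqrt(0.536^2 + 0.311^2 + 0.112^2 + 1.636^2)
uc = sqrt(3.073057)
uc = 1.7530

1.7530


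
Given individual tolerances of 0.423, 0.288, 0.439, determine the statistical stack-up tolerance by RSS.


RSS = sqrt(0.423^2 + 0.288^2 + 0.439^2)
= sqrt(0.454594)
= 0.6742

0.6742


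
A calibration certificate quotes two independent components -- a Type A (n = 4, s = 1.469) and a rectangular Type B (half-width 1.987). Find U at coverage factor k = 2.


u_A = s / sqrt(n) = 1.469 / sqrt(4) = 0.7345
u_B = half_width / sqrt(3) = 1.987 / sqrt(3) = 1.147195
uc = sqrt(u_A^2 + u_B^2) = sqrt(0.7345^2 + 1.147195^2) = 1.3621845
U = k * uc = 2 * 1.3621845
U = 2.7244

2.7244


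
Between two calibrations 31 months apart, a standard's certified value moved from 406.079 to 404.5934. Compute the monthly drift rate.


rate = (v2 - v1) / months
= (404.5934 - 406.079) / 31
= -1.4856 / 31
= -0.0479

-0.0479


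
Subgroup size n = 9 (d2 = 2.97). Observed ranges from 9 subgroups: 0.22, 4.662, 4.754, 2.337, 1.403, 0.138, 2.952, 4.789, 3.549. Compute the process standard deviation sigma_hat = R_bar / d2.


R_bar = (0.22 + 4.662 + 4.754 + 2.337 + 1.403 + 0.138 + 2.952 + 4.789 + 3.549) / 9
R_bar = 24.804 / 9 = 2.756
sigma_hat = R_bar / d2 = 2.756 / 2.97 = 0.9279

0.9279


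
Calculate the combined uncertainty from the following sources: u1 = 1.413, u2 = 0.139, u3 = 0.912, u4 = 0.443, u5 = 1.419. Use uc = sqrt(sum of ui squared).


uc = sqrt(1.413^2 + 0.139^2 + 0.912^2 + 0.443^2 + 1.419^2)
uc = sqrt(5.057444)
uc = 2.2489

2.2489


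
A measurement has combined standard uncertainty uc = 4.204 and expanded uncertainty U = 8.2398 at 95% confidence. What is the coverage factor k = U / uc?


k = U / uc
k = 8.2398 / 4.204
k = 1.96

1.96


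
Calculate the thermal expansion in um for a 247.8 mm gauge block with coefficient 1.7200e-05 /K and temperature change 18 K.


dL = L * alpha * dT
= 247.8 * 1.7200e-05 * 18
= 0.0767189 mm
dL_um = 0.0767189 * 1000 = 76.7189 um

76.7189


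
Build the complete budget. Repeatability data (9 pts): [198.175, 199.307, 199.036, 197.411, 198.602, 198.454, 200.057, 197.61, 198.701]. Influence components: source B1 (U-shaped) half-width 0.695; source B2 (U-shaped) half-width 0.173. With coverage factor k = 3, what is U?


mean = (198.175 + 199.307 + 199.036 + 197.411 + 198.602 + 198.454 + 200.057 + 197.61 + 198.701) / 9 = 198.5947778
s = sqrt(sum((x - mean)^2)/(n-1)) = 0.82299116
u_A = s / sqrt(n) = 0.82299116 / sqrt(9) = 0.27433039
u_B1 = 0.695 / sqrt(2) = 0.49143921
u_B2 = 0.173 / sqrt(2) = 0.12232947
uc = sqrt(0.27433039^2 + 0.49143921^2 + 0.12232947^2) = 0.57596368
U = k * uc = 3 * 0.57596368
U = 1.7279

1.7279


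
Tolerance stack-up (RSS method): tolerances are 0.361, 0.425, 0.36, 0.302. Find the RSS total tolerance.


RSS = sqrt(0.361^2 + 0.425^2 + 0.36^2 + 0.302^2)
= sqrt(0.53175)
= 0.7292

0.7292


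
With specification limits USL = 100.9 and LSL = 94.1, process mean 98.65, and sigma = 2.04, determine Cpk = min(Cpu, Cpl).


Cpu = (USL - mean) / (3*sigma) = (100.9 - 98.65) / (3*2.04) = 0.3676
Cpl = (mean - LSL) / (3*sigma) = (98.65 - 94.1) / (3*2.04) = 0.7435
Cpk = min(Cpu, Cpl) = 0.3676

0.3676


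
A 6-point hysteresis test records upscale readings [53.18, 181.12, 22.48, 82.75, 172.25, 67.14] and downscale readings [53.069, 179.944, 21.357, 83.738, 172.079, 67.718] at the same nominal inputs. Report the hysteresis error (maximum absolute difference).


|53.18 - 53.069| = 0.1110
|181.12 - 179.944| = 1.1760
|22.48 - 21.357| = 1.1230
|82.75 - 83.738| = 0.9880
|172.25 - 172.079| = 0.1710
|67.14 - 67.718| = 0.5780
hysteresis = max(diffs) = 1.1760

1.1760


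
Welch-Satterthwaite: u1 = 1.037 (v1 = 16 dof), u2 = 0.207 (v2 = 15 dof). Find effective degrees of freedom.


uc = sqrt(u1^2 + u2^2) = sqrt(1.037^2 + 0.207^2) = 1.0574583
v_eff = uc^4 / (u1^4/v1 + u2^4/v2)
= 1.0574583^4 / (1.037^4/16 + 0.207^4/15)
= 1.2504116 / 0.072398558
v_eff = 17.2712

17.2712


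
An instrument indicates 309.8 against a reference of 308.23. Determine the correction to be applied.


Correction = standard - reading
= 308.23 - 309.8
= -1.5700

-1.5700


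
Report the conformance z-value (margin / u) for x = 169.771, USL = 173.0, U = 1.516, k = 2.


u = U / k = 1.516 / 2 = 0.758
margin = |USL - x| = |173.0 - 169.771| = 3.229
z = margin / u = 3.229 / 0.758
z = 4.2599

4.2599


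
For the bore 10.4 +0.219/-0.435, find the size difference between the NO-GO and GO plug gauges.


GO = nominal - lower_tol (smallest hole = maximum material condition)
GO = 10.4 - 0.435 = 9.965
NO-GO = nominal + upper_tol (largest hole = least material condition)
NO-GO = 10.4 + 0.219 = 10.619
spread = NO-GO - GO = 10.619 - 9.965 = 0.6540

0.6540


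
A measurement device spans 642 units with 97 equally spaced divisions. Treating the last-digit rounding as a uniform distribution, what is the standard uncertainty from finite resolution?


resolution = range / divisions
resolution = 642 / 97 = 6.6185567
u_res = resolution / (2*sqrt(3))
u_res = 6.6185567 / 3.4641016
u_res = 1.9106

1.9106


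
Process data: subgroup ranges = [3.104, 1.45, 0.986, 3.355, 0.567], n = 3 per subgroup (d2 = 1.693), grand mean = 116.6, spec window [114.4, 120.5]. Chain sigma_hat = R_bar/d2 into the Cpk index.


R_bar = (3.104 + 1.45 + 0.986 + 3.355 + 0.567) / 5 = 1.8924
sigma = R_bar / d2 = 1.8924 / 1.693 = 1.1177791
Cp = (USL - LSL)/(6*sigma) = (120.5 - 114.4)/(6*1.1177791) = 0.9095
Cpu = (120.5 - 116.6)/(3*1.1177791) = 1.1630
Cpl = (116.6 - 114.4)/(3*1.1177791) = 0.6561
Cpk = min(Cpu, Cpl) = 0.6561

0.6561


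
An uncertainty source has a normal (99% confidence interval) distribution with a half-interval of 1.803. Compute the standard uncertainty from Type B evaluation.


u_B = half_width / 2.576
u_B = 1.803 / 2.576
u_B = 0.6999

0.6999


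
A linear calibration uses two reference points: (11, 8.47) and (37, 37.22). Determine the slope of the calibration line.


slope = (y2 - y1) / (x2 - x1)
= (37.22 - 8.47) / (37 - 11)
= 28.7500 / 26
= 1.1058

1.1058


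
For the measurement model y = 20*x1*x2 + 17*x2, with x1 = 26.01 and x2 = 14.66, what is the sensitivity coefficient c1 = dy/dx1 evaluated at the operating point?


y = 20*x1*x2 + 17*x2
dy/dx1 = 20*x2
Evaluate at x2 = 14.66: c1 = 20 * 14.66
c1 = 293.2000

293.2000


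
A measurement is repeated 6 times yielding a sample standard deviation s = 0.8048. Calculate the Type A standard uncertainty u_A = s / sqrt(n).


u_A = s / sqrt(n)
u_A = 0.8048 / sqrt(6)
u_A = 0.8048 / 2.4494897
u_A = 0.3286

0.3286


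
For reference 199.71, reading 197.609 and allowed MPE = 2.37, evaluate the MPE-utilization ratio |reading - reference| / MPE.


e = indication - reference = 197.609 - 199.71 = -2.1010
|e| = 2.1010
ratio = |e| / MPE = 2.1010 / 2.37
ratio = 0.8865

0.8865


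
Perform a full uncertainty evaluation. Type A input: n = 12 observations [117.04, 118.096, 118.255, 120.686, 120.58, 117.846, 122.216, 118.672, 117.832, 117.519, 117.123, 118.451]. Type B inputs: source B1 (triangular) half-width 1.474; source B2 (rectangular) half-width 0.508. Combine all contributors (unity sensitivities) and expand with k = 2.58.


mean = (117.04 + 118.096 + 118.255 + 120.686 + 120.58 + 117.846 + 122.216 + 118.672 + 117.832 + 117.519 + 117.123 + 118.451) / 12 = 118.693
s = sqrt(sum((x - mean)^2)/(n-1)) = 1.6120546
u_A = s / sqrt(n) = 1.6120546 / sqrt(12) = 0.46536008
u_B1 = 1.474 / sqrt(6) = 0.60175798
u_B2 = 0.508 / sqrt(3) = 0.29329394
uc = sqrt(0.46536008^2 + 0.60175798^2 + 0.29329394^2) = 0.81528768
U = k * uc = 2.58 * 0.81528768
U = 2.1034

2.1034


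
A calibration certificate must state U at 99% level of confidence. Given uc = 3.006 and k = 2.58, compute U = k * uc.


U = k * uc
U = 2.58 * 3.006
U = 7.7555

7.7555


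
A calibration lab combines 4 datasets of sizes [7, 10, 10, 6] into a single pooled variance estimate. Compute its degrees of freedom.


nu = sum_i (n_i - 1)
nu = ((7 - 1) + (10 - 1) + (10 - 1) + (6 - 1))
nu = 6 + 9 + 9 + 5
nu = 29

29


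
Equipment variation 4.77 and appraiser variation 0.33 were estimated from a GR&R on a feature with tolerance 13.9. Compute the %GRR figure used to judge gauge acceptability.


GRR = sqrt(EV^2 + AV^2) = sqrt(4.77^2 + 0.33^2) = 4.7814015
%GRR = GRR / tol * 100 = 4.7814015 / 13.9 * 100
%GRR = 34.3986

34.3986


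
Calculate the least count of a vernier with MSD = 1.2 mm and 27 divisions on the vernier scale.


LC = MSD / n_div
= 1.2 / 27
= 0.0444

0.0444


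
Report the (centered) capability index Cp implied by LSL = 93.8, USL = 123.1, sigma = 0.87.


Cp = (USL - LSL) / (6 * sigma)
= (123.1 - 93.8) / (6 * 0.87)
= 29.3000 / 5.2200
= 5.6130

5.6130


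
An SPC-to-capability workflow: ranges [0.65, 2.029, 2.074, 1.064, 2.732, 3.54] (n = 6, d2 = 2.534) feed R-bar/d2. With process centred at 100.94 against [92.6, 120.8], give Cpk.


R_bar = (0.65 + 2.029 + 2.074 + 1.064 + 2.732 + 3.54) / 6 = 2.0148333
sigma = R_bar / d2 = 2.0148333 / 2.534 = 0.79511969
Cp = (USL - LSL)/(6*sigma) = (120.8 - 92.6)/(6*0.79511969) = 5.9111
Cpu = (120.8 - 100.94)/(3*0.79511969) = 8.3258
Cpl = (100.94 - 92.6)/(3*0.79511969) = 3.4963
Cpk = min(Cpu, Cpl) = 3.4963

3.4963


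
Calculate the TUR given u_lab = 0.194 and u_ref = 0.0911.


TUR = u_lab / u_ref
= 0.194 / 0.0911
= 2.1295

2.1295


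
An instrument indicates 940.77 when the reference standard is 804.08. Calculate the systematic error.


Systematic error = measured - true
= 940.77 - 804.08
= 136.6900

136.6900


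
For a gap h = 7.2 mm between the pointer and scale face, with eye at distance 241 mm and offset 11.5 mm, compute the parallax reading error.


error = h * offset / d
= 7.2 * 11.5 / 241
= 0.3436

0.3436


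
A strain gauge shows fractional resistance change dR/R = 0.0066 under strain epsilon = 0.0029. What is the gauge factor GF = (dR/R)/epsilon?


GF = (dR/R) / epsilon
= 0.0066 / 0.0029
= 2.2759

2.2759


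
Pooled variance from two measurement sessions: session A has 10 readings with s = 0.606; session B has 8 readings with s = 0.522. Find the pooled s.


s_p = sqrt(((n1-1)*s1^2 + (n2-1)*s2^2) / (n1+n2-2))
numerator = (10-1)*0.606^2 + (8-1)*0.522^2 = 3.305124 + 1.907388 = 5.212512
denominator = 10 + 8 - 2 = 16
s_p^2 = 5.212512 / 16 = 0.325782
s_p = sqrt(0.325782) = 0.5708

0.5708


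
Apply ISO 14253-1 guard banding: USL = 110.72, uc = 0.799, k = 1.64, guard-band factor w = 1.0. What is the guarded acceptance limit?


U = k * uc = 1.64 * 0.799 = 1.31036
guard band g = w * U = 1.0 * 1.31036 = 1.31036
AL = USL - g = 110.72 - 1.31036
AL = 109.4096

109.4096


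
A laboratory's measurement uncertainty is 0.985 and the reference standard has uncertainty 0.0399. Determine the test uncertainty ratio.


TUR = u_lab / u_ref
= 0.985 / 0.0399
= 24.6867

24.6867


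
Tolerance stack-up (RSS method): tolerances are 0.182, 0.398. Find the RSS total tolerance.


RSS = sqrt(0.182^2 + 0.398^2)
= sqrt(0.191528)
= 0.4376

0.4376


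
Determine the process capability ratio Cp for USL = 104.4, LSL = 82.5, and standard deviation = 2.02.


Cp = (USL - LSL) / (6 * sigma)
= (104.4 - 82.5) / (6 * 2.02)
= 21.9000 / 12.1200
= 1.8069

1.8069


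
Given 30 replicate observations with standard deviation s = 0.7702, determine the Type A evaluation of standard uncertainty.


u_A = s / sqrt(n)
u_A = 0.7702 / sqrt(30)
u_A = 0.7702 / 5.4772256
u_A = 0.1406

0.1406


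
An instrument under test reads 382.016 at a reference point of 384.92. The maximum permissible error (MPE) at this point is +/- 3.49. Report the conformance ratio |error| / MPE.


e = indication - reference = 382.016 - 384.92 = -2.9040
|e| = 2.9040
ratio = |e| / MPE = 2.9040 / 3.49
ratio = 0.8321

0.8321


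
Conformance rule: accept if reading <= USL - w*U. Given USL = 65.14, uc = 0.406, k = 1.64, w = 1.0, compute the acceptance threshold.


U = k * uc = 1.64 * 0.406 = 0.66584
guard band g = w * U = 1.0 * 0.66584 = 0.66584
AL = USL - g = 65.14 - 0.66584
AL = 64.4742

64.4742


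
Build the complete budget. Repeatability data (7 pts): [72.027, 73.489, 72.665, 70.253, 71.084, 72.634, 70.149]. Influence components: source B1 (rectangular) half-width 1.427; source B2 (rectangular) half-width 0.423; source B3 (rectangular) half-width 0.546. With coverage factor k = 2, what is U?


mean = (72.027 + 73.489 + 72.665 + 70.253 + 71.084 + 72.634 + 70.149) / 7 = 71.75728571
s = sqrt(sum((x - mean)^2)/(n-1)) = 1.2888577
u_A = s / sqrt(n) = 1.2888577 / sqrt(7) = 0.48714242
u_B1 = 1.427 / sqrt(3) = 0.82387883
u_B2 = 0.423 / sqrt(3) = 0.24421916
u_B3 = 0.546 / sqrt(3) = 0.31523325
uc = sqrt(0.48714242^2 + 0.82387883^2 + 0.24421916^2 + 0.31523325^2) = 1.0368698
U = k * uc = 2 * 1.0368698
U = 2.0737

2.0737


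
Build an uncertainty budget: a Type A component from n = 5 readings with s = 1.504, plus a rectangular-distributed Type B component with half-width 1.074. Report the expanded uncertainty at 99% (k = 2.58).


u_A = s / sqrt(n) = 1.504 / sqrt(5) = 0.67260925
u_B = half_width / sqrt(3) = 1.074 / sqrt(3) = 0.62007419
uc = sqrt(u_A^2 + u_B^2) = sqrt(0.67260925^2 + 0.62007419^2) = 0.91481977
U = k * uc = 2.58 * 0.91481977
U = 2.3602

2.3602


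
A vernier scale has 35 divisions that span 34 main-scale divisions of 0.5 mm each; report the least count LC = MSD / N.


LC = MSD / n_div
= 0.5 / 35
= 0.0143

0.0143


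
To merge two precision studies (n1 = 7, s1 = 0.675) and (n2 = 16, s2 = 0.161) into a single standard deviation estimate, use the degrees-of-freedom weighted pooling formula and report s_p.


s_p = sqrt(((n1-1)*s1^2 + (n2-1)*s2^2) / (n1+n2-2))
numerator = (7-1)*0.675^2 + (16-1)*0.161^2 = 2.73375 + 0.388815 = 3.122565
denominator = 7 + 16 - 2 = 21
s_p^2 = 3.122565 / 21 = 0.14869357
s_p = sqrt(0.14869357) = 0.3856

0.3856


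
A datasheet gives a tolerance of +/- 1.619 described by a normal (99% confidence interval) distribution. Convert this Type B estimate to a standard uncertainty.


u_B = half_width / 2.576
u_B = 1.619 / 2.576
u_B = 0.6285

0.6285


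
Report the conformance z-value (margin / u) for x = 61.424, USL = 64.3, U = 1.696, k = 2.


u = U / k = 1.696 / 2 = 0.848
margin = |USL - x| = |64.3 - 61.424| = 2.876
z = margin / u = 2.876 / 0.848
z = 3.3915

3.3915


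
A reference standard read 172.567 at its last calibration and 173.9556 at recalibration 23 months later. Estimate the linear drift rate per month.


rate = (v2 - v1) / months
= (173.9556 - 172.567) / 23
= 1.3886 / 23
= 0.0604

0.0604


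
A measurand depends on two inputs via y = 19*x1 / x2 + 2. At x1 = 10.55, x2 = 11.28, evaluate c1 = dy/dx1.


y = 19*x1 / x2 + 2
dy/dx1 = 19/x2
Evaluate at x2 = 11.28: c1 = 19 / 11.28
c1 = 1.6844

1.6844


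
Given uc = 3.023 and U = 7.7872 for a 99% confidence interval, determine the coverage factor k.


k = U / uc
k = 7.7872 / 3.023
k = 2.576

2.576


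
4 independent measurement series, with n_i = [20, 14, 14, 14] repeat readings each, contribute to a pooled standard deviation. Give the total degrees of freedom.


nu = sum_i (n_i - 1)
nu = ((20 - 1) + (14 - 1) + (14 - 1) + (14 - 1))
nu = 19 + 13 + 13 + 13
nu = 58

58


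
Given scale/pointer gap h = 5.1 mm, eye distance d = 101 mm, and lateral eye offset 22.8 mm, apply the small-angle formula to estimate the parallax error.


error = h * offset / d
= 5.1 * 22.8 / 101
= 1.1513

1.1513


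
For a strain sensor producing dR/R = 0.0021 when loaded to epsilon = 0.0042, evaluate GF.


GF = (dR/R) / epsilon
= 0.0021 / 0.0042
= 0.5000

0.5000


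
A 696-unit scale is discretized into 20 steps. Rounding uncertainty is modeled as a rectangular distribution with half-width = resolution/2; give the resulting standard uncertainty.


resolution = range / divisions
resolution = 696 / 20 = 34.8
u_res = resolution / (2*sqrt(3))
u_res = 34.8 / 3.4641016
u_res = 10.0459

10.0459


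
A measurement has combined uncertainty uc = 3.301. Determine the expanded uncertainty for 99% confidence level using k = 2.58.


U = k * uc
U = 2.58 * 3.301
U = 8.5166

8.5166


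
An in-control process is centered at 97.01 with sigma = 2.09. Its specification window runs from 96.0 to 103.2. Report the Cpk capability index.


Cpu = (USL - mean) / (3*sigma) = (103.2 - 97.01) / (3*2.09) = 0.9872
Cpl = (mean - LSL) / (3*sigma) = (97.01 - 96.0) / (3*2.09) = 0.1611
Cpk = min(Cpu, Cpl) = 0.1611

0.1611


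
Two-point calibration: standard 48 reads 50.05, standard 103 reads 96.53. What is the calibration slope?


slope = (y2 - y1) / (x2 - x1)
= (96.53 - 50.05) / (103 - 48)
= 46.4800 / 55
= 0.8451

0.8451


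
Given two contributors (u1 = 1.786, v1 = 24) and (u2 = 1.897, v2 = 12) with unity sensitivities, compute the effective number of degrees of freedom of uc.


uc = sqrt(u1^2 + u2^2) = sqrt(1.786^2 + 1.897^2) = 2.6054568
v_eff = uc^4 / (u1^4/v1 + u2^4/v2)
= 2.6054568^4 / (1.786^4/24 + 1.897^4/12)
= 46.082444 / 1.5031155
v_eff = 30.6580

30.6580


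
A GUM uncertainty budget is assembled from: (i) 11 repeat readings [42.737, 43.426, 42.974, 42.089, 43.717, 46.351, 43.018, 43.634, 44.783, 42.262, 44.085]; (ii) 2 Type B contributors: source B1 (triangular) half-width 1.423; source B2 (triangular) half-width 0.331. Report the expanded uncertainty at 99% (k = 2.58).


mean = (42.737 + 43.426 + 42.974 + 42.089 + 43.717 + 46.351 + 43.018 + 43.634 + 44.783 + 42.262 + 44.085) / 11 = 43.55236364
s = sqrt(sum((x - mean)^2)/(n-1)) = 1.2153851
u_A = s / sqrt(n) = 1.2153851 / sqrt(11) = 0.3664524
u_B1 = 1.423 / sqrt(6) = 0.58093732
u_B2 = 0.331 / sqrt(6) = 0.13513018
uc = sqrt(0.3664524^2 + 0.58093732^2 + 0.13513018^2) = 0.7000255
U = k * uc = 2.58 * 0.7000255
U = 1.8061

1.8061


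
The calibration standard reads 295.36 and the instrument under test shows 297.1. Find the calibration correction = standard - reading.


Correction = standard - reading
= 295.36 - 297.1
= -1.7400

-1.7400


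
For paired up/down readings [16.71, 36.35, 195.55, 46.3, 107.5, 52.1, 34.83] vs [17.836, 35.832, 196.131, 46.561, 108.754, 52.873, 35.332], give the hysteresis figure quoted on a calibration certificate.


|16.71 - 17.836| = 1.1260
|36.35 - 35.832| = 0.5180
|195.55 - 196.131| = 0.5810
|46.3 - 46.561| = 0.2610
|107.5 - 108.754| = 1.2540
|52.1 - 52.873| = 0.7730
|34.83 - 35.332| = 0.5020
hysteresis = max(diffs) = 1.2540

1.2540


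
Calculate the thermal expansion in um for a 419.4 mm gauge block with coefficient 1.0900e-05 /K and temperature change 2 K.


dL = L * alpha * dT
= 419.4 * 1.0900e-05 * 2
= 0.0091429 mm
dL_um = 0.0091429 * 1000 = 9.1429 um

9.1429


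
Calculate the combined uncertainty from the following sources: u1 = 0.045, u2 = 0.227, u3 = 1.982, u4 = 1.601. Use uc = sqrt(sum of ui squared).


uc = sqrt(0.045^2 + 0.227^2 + 1.982^2 + 1.601^2)
uc = sqrt(6.545079)
uc = 2.5583

2.5583


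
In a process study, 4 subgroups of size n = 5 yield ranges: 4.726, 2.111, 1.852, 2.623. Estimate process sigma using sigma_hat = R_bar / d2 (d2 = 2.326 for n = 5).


R_bar = (4.726 + 2.111 + 1.852 + 2.623) / 4
R_bar = 11.312 / 4 = 2.828
sigma_hat = R_bar / d2 = 2.828 / 2.326 = 1.2158

1.2158


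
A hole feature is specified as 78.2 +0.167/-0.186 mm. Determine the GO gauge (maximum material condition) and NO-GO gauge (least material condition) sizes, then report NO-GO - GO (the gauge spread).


GO = nominal - lower_tol (smallest hole = maximum material condition)
GO = 78.2 - 0.186 = 78.014
NO-GO = nominal + upper_tol (largest hole = least material condition)
NO-GO = 78.2 + 0.167 = 78.367
spread = NO-GO - GO = 78.367 - 78.014 = 0.3530

0.3530


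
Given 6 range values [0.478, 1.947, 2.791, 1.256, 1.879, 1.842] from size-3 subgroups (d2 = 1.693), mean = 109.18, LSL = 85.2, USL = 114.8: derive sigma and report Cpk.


R_bar = (0.478 + 1.947 + 2.791 + 1.256 + 1.879 + 1.842) / 6 = 1.6988333
sigma = R_bar / d2 = 1.6988333 / 1.693 = 1.0034455
Cp = (USL - LSL)/(6*sigma) = (114.8 - 85.2)/(6*1.0034455) = 4.9164
Cpu = (114.8 - 109.18)/(3*1.0034455) = 1.8669
Cpl = (109.18 - 85.2)/(3*1.0034455) = 7.9659
Cpk = min(Cpu, Cpl) = 1.8669

1.8669


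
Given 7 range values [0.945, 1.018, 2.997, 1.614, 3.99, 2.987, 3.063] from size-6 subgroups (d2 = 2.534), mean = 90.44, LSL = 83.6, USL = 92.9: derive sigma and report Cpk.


R_bar = (0.945 + 1.018 + 2.997 + 1.614 + 3.99 + 2.987 + 3.063) / 7 = 2.3734286
sigma = R_bar / d2 = 2.3734286 / 2.534 = 0.93663323
Cp = (USL - LSL)/(6*sigma) = (92.9 - 83.6)/(6*0.93663323) = 1.6549
Cpu = (92.9 - 90.44)/(3*0.93663323) = 0.8755
Cpl = (90.44 - 83.6)/(3*0.93663323) = 2.4343
Cpk = min(Cpu, Cpl) = 0.8755

0.8755


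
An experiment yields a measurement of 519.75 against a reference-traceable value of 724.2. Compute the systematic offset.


Systematic error = measured - true
= 519.75 - 724.2
= -204.4500

-204.4500


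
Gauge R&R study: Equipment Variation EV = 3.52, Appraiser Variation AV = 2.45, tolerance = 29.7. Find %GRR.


GRR = sqrt(EV^2 + AV^2) = sqrt(3.52^2 + 2.45^2) = 4.2886944
%GRR = GRR / tol * 100 = 4.2886944 / 29.7 * 100
%GRR = 14.4400

14.4400


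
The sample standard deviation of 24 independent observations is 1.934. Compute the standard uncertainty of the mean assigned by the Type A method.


u_A = s / sqrt(n)
u_A = 1.934 / sqrt(24)
u_A = 1.934 / 4.8989795
u_A = 0.3948

0.3948


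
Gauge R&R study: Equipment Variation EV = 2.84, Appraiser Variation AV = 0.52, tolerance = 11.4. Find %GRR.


GRR = sqrt(EV^2 + AV^2) = sqrt(2.84^2 + 0.52^2) = 2.8872132
%GRR = GRR / tol * 100 = 2.8872132 / 11.4 * 100
%GRR = 25.3264

25.3264


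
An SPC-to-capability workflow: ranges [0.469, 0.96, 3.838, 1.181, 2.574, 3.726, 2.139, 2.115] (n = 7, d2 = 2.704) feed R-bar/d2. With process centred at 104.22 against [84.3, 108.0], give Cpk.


R_bar = (0.469 + 0.96 + 3.838 + 1.181 + 2.574 + 3.726 + 2.139 + 2.115) / 8 = 2.12525
sigma = R_bar / d2 = 2.12525 / 2.704 = 0.78596524
Cp = (USL - LSL)/(6*sigma) = (108.0 - 84.3)/(6*0.78596524) = 5.0257
Cpu = (108.0 - 104.22)/(3*0.78596524) = 1.6031
Cpl = (104.22 - 84.3)/(3*0.78596524) = 8.4482
Cpk = min(Cpu, Cpl) = 1.6031

1.6031


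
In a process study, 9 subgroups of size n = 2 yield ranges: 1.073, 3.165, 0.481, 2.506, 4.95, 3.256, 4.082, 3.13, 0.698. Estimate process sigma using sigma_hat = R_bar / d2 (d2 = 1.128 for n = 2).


R_bar = (1.073 + 3.165 + 0.481 + 2.506 + 4.95 + 3.256 + 4.082 + 3.13 + 0.698) / 9
R_bar = 23.341 / 9 = 2.5934444
sigma_hat = R_bar / d2 = 2.5934444 / 1.128 = 2.2992

2.2992


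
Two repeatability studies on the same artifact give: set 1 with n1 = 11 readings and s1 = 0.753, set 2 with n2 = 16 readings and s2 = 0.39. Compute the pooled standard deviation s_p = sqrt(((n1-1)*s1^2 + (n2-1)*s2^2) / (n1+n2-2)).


s_p = sqrt(((n1-1)*s1^2 + (n2-1)*s2^2) / (n1+n2-2))
numerator = (11-1)*0.753^2 + (16-1)*0.39^2 = 5.67009 + 2.2815 = 7.95159
denominator = 11 + 16 - 2 = 25
s_p^2 = 7.95159 / 25 = 0.3180636
s_p = sqrt(0.3180636) = 0.5640

0.5640


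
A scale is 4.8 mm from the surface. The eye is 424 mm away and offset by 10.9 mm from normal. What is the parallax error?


error = h * offset / d
= 4.8 * 10.9 / 424
= 0.1234

0.1234


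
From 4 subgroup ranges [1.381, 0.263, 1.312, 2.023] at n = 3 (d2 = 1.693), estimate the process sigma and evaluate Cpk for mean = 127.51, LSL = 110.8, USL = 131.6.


R_bar = (1.381 + 0.263 + 1.312 + 2.023) / 4 = 1.24475
sigma = R_bar / d2 = 1.24475 / 1.693 = 0.73523331
Cp = (USL - LSL)/(6*sigma) = (131.6 - 110.8)/(6*0.73523331) = 4.7151
Cpu = (131.6 - 127.51)/(3*0.73523331) = 1.8543
Cpl = (127.51 - 110.8)/(3*0.73523331) = 7.5758
Cpk = min(Cpu, Cpl) = 1.8543

1.8543


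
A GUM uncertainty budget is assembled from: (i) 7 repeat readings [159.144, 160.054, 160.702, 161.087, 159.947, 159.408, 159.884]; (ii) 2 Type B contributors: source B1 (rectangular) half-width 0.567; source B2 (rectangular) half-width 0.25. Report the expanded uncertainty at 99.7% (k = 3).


mean = (159.144 + 160.054 + 160.702 + 161.087 + 159.947 + 159.408 + 159.884) / 7 = 160.0322857
s = sqrt(sum((x - mean)^2)/(n-1)) = 0.67939402
u_A = s / sqrt(n) = 0.67939402 / sqrt(7) = 0.2567868
u_B1 = 0.567 / sqrt(3) = 0.3273576
u_B2 = 0.25 / sqrt(3) = 0.14433757
uc = sqrt(0.2567868^2 + 0.3273576^2 + 0.14433757^2) = 0.44038142
U = k * uc = 3 * 0.44038142
U = 1.3211

1.3211


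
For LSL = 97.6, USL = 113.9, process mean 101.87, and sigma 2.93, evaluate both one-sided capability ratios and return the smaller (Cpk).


Cpu = (USL - mean) / (3*sigma) = (113.9 - 101.87) / (3*2.93) = 1.3686
Cpl = (mean - LSL) / (3*sigma) = (101.87 - 97.6) / (3*2.93) = 0.4858
Cpk = min(Cpu, Cpl) = 0.4858

0.4858


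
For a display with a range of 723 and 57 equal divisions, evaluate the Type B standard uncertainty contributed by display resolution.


resolution = range / divisions
resolution = 723 / 57 = 12.684211
u_res = resolution / (2*sqrt(3))
u_res = 12.684211 / 3.4641016
u_res = 3.6616

3.6616


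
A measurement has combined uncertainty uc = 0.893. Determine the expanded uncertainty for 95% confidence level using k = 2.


U = k * uc
U = 2 * 0.893
U = 1.7860

1.7860


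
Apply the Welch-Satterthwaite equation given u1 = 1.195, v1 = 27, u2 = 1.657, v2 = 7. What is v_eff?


uc = sqrt(u1^2 + u2^2) = sqrt(1.195^2 + 1.657^2) = 2.0429572
v_eff = uc^4 / (u1^4/v1 + u2^4/v2)
= 2.0429572^4 / (1.195^4/27 + 1.657^4/7)
= 17.419556 / 1.1524692
v_eff = 15.1150

15.1150


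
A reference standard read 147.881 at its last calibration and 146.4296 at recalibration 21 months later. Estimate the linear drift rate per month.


rate = (v2 - v1) / months
= (146.4296 - 147.881) / 21
= -1.4514 / 21
= -0.0691

-0.0691


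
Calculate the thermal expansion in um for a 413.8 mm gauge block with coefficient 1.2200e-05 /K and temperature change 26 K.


dL = L * alpha * dT
= 413.8 * 1.2200e-05 * 26
= 0.1312574 mm
dL_um = 0.1312574 * 1000 = 131.2574 um

131.2574


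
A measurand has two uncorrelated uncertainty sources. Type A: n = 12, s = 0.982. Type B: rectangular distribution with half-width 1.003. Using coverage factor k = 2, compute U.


u_A = s / sqrt(n) = 0.982 / sqrt(12) = 0.28347898
u_B = half_width / sqrt(3) = 1.003 / sqrt(3) = 0.57908232
uc = sqrt(u_A^2 + u_B^2) = sqrt(0.28347898^2 + 0.57908232^2) = 0.64474543
U = k * uc = 2 * 0.64474543
U = 1.2895

1.2895


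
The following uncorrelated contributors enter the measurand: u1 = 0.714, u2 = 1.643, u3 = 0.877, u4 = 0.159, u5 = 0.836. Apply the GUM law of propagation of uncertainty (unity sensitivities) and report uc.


uc = sqrt(0.714^2 + 1.643^2 + 0.877^2 + 0.159^2 + 0.836^2)
uc = sqrt(4.702551)
uc = 2.1685

2.1685


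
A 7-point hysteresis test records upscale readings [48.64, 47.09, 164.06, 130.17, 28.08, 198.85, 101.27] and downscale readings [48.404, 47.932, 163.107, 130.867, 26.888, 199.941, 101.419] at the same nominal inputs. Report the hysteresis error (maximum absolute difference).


|48.64 - 48.404| = 0.2360
|47.09 - 47.932| = 0.8420
|164.06 - 163.107| = 0.9530
|130.17 - 130.867| = 0.6970
|28.08 - 26.888| = 1.1920
|198.85 - 199.941| = 1.0910
|101.27 - 101.419| = 0.1490
hysteresis = max(diffs) = 1.1920

1.1920


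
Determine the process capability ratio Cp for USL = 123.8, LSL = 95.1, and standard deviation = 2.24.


Cp = (USL - LSL) / (6 * sigma)
= (123.8 - 95.1) / (6 * 2.24)
= 28.7000 / 13.4400
= 2.1354

2.1354


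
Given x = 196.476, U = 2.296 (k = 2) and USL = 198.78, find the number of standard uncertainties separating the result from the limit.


u = U / k = 2.296 / 2 = 1.148
margin = |USL - x| = |198.78 - 196.476| = 2.304
z = margin / u = 2.304 / 1.148
z = 2.0070

2.0070


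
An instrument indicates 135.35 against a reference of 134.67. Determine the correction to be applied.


Correction = standard - reading
= 134.67 - 135.35
= -0.6800

-0.6800


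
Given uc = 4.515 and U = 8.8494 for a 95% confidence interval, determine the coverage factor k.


k = U / uc
k = 8.8494 / 4.515
k = 1.96

1.96


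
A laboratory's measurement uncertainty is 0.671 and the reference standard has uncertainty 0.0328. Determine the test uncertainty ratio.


TUR = u_lab / u_ref
= 0.671 / 0.0328
= 20.4573

20.4573


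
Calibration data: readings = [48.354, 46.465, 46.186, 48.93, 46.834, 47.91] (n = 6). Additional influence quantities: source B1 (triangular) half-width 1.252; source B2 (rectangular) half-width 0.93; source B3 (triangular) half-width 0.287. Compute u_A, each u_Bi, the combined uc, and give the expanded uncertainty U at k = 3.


mean = (48.354 + 46.465 + 46.186 + 48.93 + 46.834 + 47.91) / 6 = 47.4465
s = sqrt(sum((x - mean)^2)/(n-1)) = 1.1105422
u_A = s / sqrt(n) = 1.1105422 / sqrt(6) = 0.45337695
u_B1 = 1.252 / sqrt(6) = 0.51112686
u_B2 = 0.93 / sqrt(3) = 0.53693575
u_B3 = 0.287 / sqrt(6) = 0.11716726
uc = sqrt(0.45337695^2 + 0.51112686^2 + 0.53693575^2 + 0.11716726^2) = 0.87682923
U = k * uc = 3 * 0.87682923
U = 2.6305

2.6305


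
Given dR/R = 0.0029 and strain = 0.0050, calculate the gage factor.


GF = (dR/R) / epsilon
= 0.0029 / 0.0050
= 0.5800

0.5800


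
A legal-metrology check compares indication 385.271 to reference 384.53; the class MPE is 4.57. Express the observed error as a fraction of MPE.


e = indication - reference = 385.271 - 384.53 = 0.7410
|e| = 0.7410
ratio = |e| / MPE = 0.7410 / 4.57
ratio = 0.1621

0.1621


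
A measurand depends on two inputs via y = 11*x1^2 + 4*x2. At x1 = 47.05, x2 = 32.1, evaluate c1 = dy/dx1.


y = 11*x1^2 + 4*x2
dy/dx1 = 2*11*x1
Evaluate at x1 = 47.05: c1 = 22 * 47.05
c1 = 1035.1000

1035.1000


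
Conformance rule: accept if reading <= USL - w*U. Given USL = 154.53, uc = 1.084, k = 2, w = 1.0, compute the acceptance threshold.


U = k * uc = 2 * 1.084 = 2.168
guard band g = w * U = 1.0 * 2.168 = 2.168
AL = USL - g = 154.53 - 2.168
AL = 152.3620

152.3620


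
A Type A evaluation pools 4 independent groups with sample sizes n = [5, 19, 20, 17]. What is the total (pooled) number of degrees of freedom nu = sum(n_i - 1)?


nu = sum_i (n_i - 1)
nu = ((5 - 1) + (19 - 1) + (20 - 1) + (17 - 1))
nu = 4 + 18 + 19 + 16
nu = 57

57


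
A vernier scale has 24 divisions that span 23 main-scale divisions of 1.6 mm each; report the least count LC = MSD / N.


LC = MSD / n_div
= 1.6 / 24
= 0.0667

0.0667


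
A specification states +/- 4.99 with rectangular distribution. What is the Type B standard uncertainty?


u_B = half_width / sqrt(3)
u_B = 4.99 / 1.7320508
u_B = 2.8810

2.8810


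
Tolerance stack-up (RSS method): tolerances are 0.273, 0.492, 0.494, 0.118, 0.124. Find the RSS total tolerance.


RSS = sqrt(0.273^2 + 0.492^2 + 0.494^2 + 0.118^2 + 0.124^2)
= sqrt(0.589929)
= 0.7681

0.7681


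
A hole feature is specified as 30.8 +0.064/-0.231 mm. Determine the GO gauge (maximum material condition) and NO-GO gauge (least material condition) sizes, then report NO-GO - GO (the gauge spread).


GO = nominal - lower_tol (smallest hole = maximum material condition)
GO = 30.8 - 0.231 = 30.569
NO-GO = nominal + upper_tol (largest hole = least material condition)
NO-GO = 30.8 + 0.064 = 30.864
spread = NO-GO - GO = 30.864 - 30.569 = 0.2950

0.2950


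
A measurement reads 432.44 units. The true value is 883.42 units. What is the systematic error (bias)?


Systematic error = measured - true
= 432.44 - 883.42
= -450.9800

-450.9800


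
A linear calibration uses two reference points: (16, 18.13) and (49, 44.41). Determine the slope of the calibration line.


slope = (y2 - y1) / (x2 - x1)
= (44.41 - 18.13) / (49 - 16)
= 26.2800 / 33
= 0.7964

0.7964


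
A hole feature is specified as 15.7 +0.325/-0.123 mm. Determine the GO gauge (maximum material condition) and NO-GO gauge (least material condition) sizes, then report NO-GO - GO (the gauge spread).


GO = nominal - lower_tol (smallest hole = maximum material condition)
GO = 15.7 - 0.123 = 15.577
NO-GO = nominal + upper_tol (largest hole = least material condition)
NO-GO = 15.7 + 0.325 = 16.025
spread = NO-GO - GO = 16.025 - 15.577 = 0.4480

0.4480
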